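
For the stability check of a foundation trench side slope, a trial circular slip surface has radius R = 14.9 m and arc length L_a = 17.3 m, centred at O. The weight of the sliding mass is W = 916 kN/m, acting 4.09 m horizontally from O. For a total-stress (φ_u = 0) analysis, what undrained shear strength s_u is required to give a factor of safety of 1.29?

FS = s_u·L_a·R / (W·d), so s_u = FS·W·d / (L_a·R).
s_u = 1.29·916·4.09 / (17.30·14.9) = 4832.9 / 257.77 = 18.75 kPa

s_u = 18.7 kPa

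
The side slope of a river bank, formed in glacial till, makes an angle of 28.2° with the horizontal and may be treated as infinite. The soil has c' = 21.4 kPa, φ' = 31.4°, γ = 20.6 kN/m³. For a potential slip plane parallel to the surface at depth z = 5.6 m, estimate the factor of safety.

For an infinite slope with a slip plane parallel to the surface (no pore pressure): FS = [c' + γz cos²β tanφ'] / [γz sinβ cosβ].
γz = 20.6·5.6 = 115.36 kN/m²
Numerator = 21.4 + 115.36·cos²28.2°·tan31.4° = 21.4 + 115.36·0.7767·0.6104 = 76.092 kPa
Denominator = 115.36·sin28.2°·cos28.2° = 115.36·0.4726·0.8813 = 48.043 kPa
FS = 76.092 / 48.043 = 1.584

FS = 1.58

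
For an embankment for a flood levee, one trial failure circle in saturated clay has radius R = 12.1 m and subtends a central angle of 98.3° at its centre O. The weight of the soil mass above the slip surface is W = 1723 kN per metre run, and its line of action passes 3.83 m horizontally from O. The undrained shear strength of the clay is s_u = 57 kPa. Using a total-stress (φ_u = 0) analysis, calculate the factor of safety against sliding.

Taking moments about the centre O, the resisting moment is provided by the undrained shear strength acting along the arc:
Arc length L_a = R·θ = 12.1·(98.3°·π/180) = 12.1·1.7157 = 20.76 m
M_R = s_u·L_a·R = 57·20.76·12.1 = 14317.8 kN·m/m
M_D = W·d = 1723·3.83 = 6599.1 kN·m/m
FS = M_R / M_D = 14317.8 / 6599.1 = 2.170

FS = 2.17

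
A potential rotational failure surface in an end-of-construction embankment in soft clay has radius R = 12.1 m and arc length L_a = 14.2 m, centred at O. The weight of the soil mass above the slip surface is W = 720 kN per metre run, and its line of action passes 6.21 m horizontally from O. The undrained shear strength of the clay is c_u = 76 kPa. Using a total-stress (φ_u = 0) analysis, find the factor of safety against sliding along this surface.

FS = 2.92

Taking moments about the centre O, the resisting moment is provided by the undrained shear strength acting along the arc:
M_R = c_u·L_a·R = 76·14.20·12.1 = 13058.3 kN·m/m
M_D = W·d = 720·6.21 = 4471.2 kN·m/m
FS = M_R / M_D = 13058.3 / 4471.2 = 2.921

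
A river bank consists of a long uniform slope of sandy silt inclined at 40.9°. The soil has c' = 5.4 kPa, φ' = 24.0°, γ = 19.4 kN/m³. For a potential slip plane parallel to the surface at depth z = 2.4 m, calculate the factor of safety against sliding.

FS = 0.75

For an infinite slope with a slip plane parallel to the surface (no pore pressure): FS = [c' + γz cos²β tanφ'] / [γz sinβ cosβ].
γz = 19.4·2.4 = 46.56 kN/m²
Numerator = 5.4 + 46.56·cos²40.9°·tan24.0° = 5.4 + 46.56·0.5713·0.4452 = 17.243 kPa
Denominator = 46.56·sin40.9°·cos40.9° = 46.56·0.6547·0.7559 = 23.042 kPa
FS = 17.243 / 23.042 = 0.748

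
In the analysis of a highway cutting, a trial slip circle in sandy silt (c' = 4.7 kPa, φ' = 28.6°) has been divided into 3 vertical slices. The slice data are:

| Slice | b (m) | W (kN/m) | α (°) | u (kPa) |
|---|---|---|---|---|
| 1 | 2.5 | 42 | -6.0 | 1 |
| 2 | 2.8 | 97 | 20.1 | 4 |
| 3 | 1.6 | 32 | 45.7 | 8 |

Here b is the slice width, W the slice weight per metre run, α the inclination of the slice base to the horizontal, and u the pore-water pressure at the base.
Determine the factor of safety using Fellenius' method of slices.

FS = 1.99

Ordinary method of slices: FS = Σ[c'·Δl_i + (W_i cosα_i − u_i·Δl_i)·tanφ'] / Σ W_i sinα_i, with Δl_i = b_i / cosα_i.
Slice 1: Δl = 2.5/cos(-6.0°) = 2.514 m; N'_1 = 42·cos(-6.0°) − 1·2.514 = 39.3; c'Δl = 11.81; W sinα = -4.4
Slice 2: Δl = 2.8/cos20.1° = 2.982 m; N'_2 = 97·cos20.1° − 4·2.982 = 79.2; c'Δl = 14.01; W sinα = 33.3
Slice 3: Δl = 1.6/cos45.7° = 2.291 m; N'_3 = 32·cos45.7° − 8·2.291 = 4.0; c'Δl = 10.77; W sinα = 22.9
Σc'Δl = 36.6 kN/m; ΣN' = 122.4 kN/m; ΣW sinα = 51.8 kN/m
Resisting = 36.6 + 122.4·tan28.6° = 36.6 + 66.8 = 103.4 kN/m
FS = 103.4 / 51.8 = 1.993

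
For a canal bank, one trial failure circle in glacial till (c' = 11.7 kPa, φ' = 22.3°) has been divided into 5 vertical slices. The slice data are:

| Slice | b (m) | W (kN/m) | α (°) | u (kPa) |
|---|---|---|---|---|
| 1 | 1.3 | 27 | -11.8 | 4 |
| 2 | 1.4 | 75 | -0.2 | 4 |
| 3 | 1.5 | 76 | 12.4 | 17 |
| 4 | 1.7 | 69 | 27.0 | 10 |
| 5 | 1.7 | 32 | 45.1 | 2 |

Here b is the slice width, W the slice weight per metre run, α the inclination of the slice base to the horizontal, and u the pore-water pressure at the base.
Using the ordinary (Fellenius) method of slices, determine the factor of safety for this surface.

FS = 2.82

Ordinary method of slices: FS = Σ[c'·Δl_i + (W_i cosα_i − u_i·Δl_i)·tanφ'] / Σ W_i sinα_i, with Δl_i = b_i / cosα_i.
Slice 1: Δl = 1.3/cos(-11.8°) = 1.328 m; N'_1 = 27·cos(-11.8°) − 4·1.328 = 21.1; c'Δl = 15.54; W sinα = -5.5
Slice 2: Δl = 1.4/cos(-0.2°) = 1.400 m; N'_2 = 75·cos(-0.2°) − 4·1.400 = 69.4; c'Δl = 16.38; W sinα = -0.3
Slice 3: Δl = 1.5/cos12.4° = 1.536 m; N'_3 = 76·cos12.4° − 17·1.536 = 48.1; c'Δl = 17.97; W sinα = 16.3
Slice 4: Δl = 1.7/cos27.0° = 1.908 m; N'_4 = 69·cos27.0° − 10·1.908 = 42.4; c'Δl = 22.32; W sinα = 31.3
Slice 5: Δl = 1.7/cos45.1° = 2.408 m; N'_5 = 32·cos45.1° − 2·2.408 = 17.8; c'Δl = 28.18; W sinα = 22.7
Σc'Δl = 100.4 kN/m; ΣN' = 198.8 kN/m; ΣW sinα = 64.5 kN/m
Resisting = 100.4 + 198.8·tan22.3° = 100.4 + 81.5 = 181.9 kN/m
FS = 181.9 / 64.5 = 2.819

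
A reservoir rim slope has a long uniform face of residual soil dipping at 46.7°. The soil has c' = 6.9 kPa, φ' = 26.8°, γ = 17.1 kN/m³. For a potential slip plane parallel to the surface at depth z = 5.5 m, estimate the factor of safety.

For an infinite slope with a slip plane parallel to the surface (no pore pressure): FS = [c' + γz cos²β tanφ'] / [γz sinβ cosβ].
γz = 17.1·5.5 = 94.05 kN/m²
Numerator = 6.9 + 94.05·cos²46.7°·tan26.8° = 6.9 + 94.05·0.4703·0.5051 = 29.245 kPa
Denominator = 94.05·sin46.7°·cos46.7° = 94.05·0.7278·0.6858 = 46.942 kPa
FS = 29.245 / 46.942 = 0.623

FS = 0.62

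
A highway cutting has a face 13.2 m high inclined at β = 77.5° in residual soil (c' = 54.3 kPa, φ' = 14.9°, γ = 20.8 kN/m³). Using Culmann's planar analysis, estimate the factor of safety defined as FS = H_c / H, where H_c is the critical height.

H_c = (4c'/γ) · sinβ cosφ' / [1 − cos(β − φ')]
    = (4·54.3/20.8) · sin77.5°·cos14.9° / [1 − cos62.6°]
    = 10.442 · 0.9435 / 0.5398 = 18.25 m
FS = H_c / H = 18.25 / 13.2 = 1.383

FS = 1.38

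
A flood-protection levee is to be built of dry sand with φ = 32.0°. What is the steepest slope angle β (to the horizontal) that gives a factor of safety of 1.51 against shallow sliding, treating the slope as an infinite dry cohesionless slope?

For an infinite dry cohesionless slope FS = tanφ/tanβ, so tanβ = tanφ / FS.
tanβ = tan32.0° / 1.51 = 0.6249 / 1.51 = 0.4138
β = arctan(0.4138) = 22.48°

β = 22.5°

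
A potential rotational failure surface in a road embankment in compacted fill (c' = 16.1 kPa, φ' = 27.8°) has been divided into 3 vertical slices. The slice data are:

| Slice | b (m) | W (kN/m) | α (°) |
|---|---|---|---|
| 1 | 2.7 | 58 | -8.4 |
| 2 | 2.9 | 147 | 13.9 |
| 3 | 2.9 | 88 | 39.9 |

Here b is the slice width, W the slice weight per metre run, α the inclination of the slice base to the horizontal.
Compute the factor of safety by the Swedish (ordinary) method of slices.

Ordinary method of slices: FS = Σ[c'·Δl_i + (W_i cosα_i)·tanφ'] / Σ W_i sinα_i, with Δl_i = b_i / cosα_i.
Slice 1: Δl = 2.7/cos(-8.4°) = 2.729 m; N'_1 = 58·cos(-8.4°) = 57.4; c'Δl = 43.94; W sinα = -8.5
Slice 2: Δl = 2.9/cos13.9° = 2.987 m; N'_2 = 147·cos13.9° = 142.7; c'Δl = 48.10; W sinα = 35.3
Slice 3: Δl = 2.9/cos39.9° = 3.780 m; N'_3 = 88·cos39.9° = 67.5; c'Δl = 60.86; W sinα = 56.4
Σc'Δl = 152.9 kN/m; ΣN' = 267.6 kN/m; ΣW sinα = 83.3 kN/m
Resisting = 152.9 + 267.6·tan27.8° = 152.9 + 141.1 = 294.0 kN/m
FS = 294.0 / 83.3 = 3.530

FS = 3.53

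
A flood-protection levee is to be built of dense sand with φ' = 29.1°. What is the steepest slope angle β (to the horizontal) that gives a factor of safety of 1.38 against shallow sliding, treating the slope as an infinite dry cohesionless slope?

For an infinite dry cohesionless slope FS = tanφ'/tanβ, so tanβ = tanφ' / FS.
tanβ = tan29.1° / 1.38 = 0.5566 / 1.38 = 0.4033
β = arctan(0.4033) = 21.97°

β = 22.0°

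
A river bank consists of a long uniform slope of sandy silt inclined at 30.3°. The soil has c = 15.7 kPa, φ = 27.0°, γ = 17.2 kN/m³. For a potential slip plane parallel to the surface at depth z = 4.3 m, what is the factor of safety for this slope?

For an infinite slope with a slip plane parallel to the surface (no pore pressure): FS = [c + γz cos²β tanφ] / [γz sinβ cosβ].
γz = 17.2·4.3 = 73.96 kN/m²
Numerator = 15.7 + 73.96·cos²30.3°·tan27.0° = 15.7 + 73.96·0.7455·0.5095 = 43.792 kPa
Denominator = 73.96·sin30.3°·cos30.3° = 73.96·0.5045·0.8634 = 32.217 kPa
FS = 43.792 / 32.217 = 1.359

FS = 1.36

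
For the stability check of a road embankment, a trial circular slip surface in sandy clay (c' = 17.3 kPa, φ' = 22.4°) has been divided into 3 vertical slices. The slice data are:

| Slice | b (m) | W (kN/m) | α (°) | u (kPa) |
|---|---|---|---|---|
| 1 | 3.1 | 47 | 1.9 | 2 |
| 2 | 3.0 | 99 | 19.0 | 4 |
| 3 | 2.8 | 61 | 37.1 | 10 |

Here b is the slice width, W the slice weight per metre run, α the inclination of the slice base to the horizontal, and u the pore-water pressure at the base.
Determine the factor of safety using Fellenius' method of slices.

Ordinary method of slices: FS = Σ[c'·Δl_i + (W_i cosα_i − u_i·Δl_i)·tanφ'] / Σ W_i sinα_i, with Δl_i = b_i / cosα_i.
Slice 1: Δl = 3.1/cos1.9° = 3.102 m; N'_1 = 47·cos1.9° − 2·3.102 = 40.8; c'Δl = 53.66; W sinα = 1.6
Slice 2: Δl = 3.0/cos19.0° = 3.173 m; N'_2 = 99·cos19.0° − 4·3.173 = 80.9; c'Δl = 54.89; W sinα = 32.2
Slice 3: Δl = 2.8/cos37.1° = 3.511 m; N'_3 = 61·cos37.1° − 10·3.511 = 13.5; c'Δl = 60.73; W sinα = 36.8
Σc'Δl = 169.3 kN/m; ΣN' = 135.2 kN/m; ΣW sinα = 70.6 kN/m
Resisting = 169.3 + 135.2·tan22.4° = 169.3 + 55.7 = 225.0 kN/m
FS = 225.0 / 70.6 = 3.188

FS = 3.19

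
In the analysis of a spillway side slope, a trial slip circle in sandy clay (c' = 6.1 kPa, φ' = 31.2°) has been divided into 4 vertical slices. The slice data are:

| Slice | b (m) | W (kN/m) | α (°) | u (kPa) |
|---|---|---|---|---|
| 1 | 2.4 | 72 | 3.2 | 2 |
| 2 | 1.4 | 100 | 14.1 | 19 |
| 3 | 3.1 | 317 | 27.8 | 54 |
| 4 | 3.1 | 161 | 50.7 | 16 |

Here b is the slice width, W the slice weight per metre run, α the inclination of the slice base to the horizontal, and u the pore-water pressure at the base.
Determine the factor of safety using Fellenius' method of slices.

FS = 0.75

Ordinary method of slices: FS = Σ[c'·Δl_i + (W_i cosα_i − u_i·Δl_i)·tanφ'] / Σ W_i sinα_i, with Δl_i = b_i / cosα_i.
Slice 1: Δl = 2.4/cos3.2° = 2.404 m; N'_1 = 72·cos3.2° − 2·2.404 = 67.1; c'Δl = 14.66; W sinα = 4.0
Slice 2: Δl = 1.4/cos14.1° = 1.443 m; N'_2 = 100·cos14.1° − 19·1.443 = 69.6; c'Δl = 8.81; W sinα = 24.4
Slice 3: Δl = 3.1/cos27.8° = 3.504 m; N'_3 = 317·cos27.8° − 54·3.504 = 91.2; c'Δl = 21.38; W sinα = 147.8
Slice 4: Δl = 3.1/cos50.7° = 4.894 m; N'_4 = 161·cos50.7° − 16·4.894 = 23.7; c'Δl = 29.86; W sinα = 124.6
Σc'Δl = 74.7 kN/m; ΣN' = 251.5 kN/m; ΣW sinα = 300.8 kN/m
Resisting = 74.7 + 251.5·tan31.2° = 74.7 + 152.3 = 227.0 kN/m
FS = 227.0 / 300.8 = 0.755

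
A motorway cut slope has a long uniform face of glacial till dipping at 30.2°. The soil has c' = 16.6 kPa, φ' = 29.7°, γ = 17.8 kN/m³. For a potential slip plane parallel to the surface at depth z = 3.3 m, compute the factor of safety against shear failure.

For an infinite slope with a slip plane parallel to the surface (no pore pressure): FS = [c' + γz cos²β tanφ'] / [γz sinβ cosβ].
γz = 17.8·3.3 = 58.74 kN/m²
Numerator = 16.6 + 58.74·cos²30.2°·tan29.7° = 16.6 + 58.74·0.7470·0.5704 = 41.627 kPa
Denominator = 58.74·sin30.2°·cos30.2° = 58.74·0.5030·0.8643 = 25.537 kPa
FS = 41.627 / 25.537 = 1.630

FS = 1.63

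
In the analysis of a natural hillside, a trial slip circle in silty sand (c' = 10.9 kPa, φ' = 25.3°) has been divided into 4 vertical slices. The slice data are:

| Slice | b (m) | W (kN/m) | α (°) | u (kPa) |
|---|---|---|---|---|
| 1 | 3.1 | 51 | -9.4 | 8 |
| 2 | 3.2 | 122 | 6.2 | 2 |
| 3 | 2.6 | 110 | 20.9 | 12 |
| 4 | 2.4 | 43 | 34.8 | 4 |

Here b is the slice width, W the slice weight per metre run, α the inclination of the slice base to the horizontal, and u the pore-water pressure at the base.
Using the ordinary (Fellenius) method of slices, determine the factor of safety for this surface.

FS = 3.52

Ordinary method of slices: FS = Σ[c'·Δl_i + (W_i cosα_i − u_i·Δl_i)·tanφ'] / Σ W_i sinα_i, with Δl_i = b_i / cosα_i.
Slice 1: Δl = 3.1/cos(-9.4°) = 3.142 m; N'_1 = 51·cos(-9.4°) − 8·3.142 = 25.2; c'Δl = 34.25; W sinα = -8.3
Slice 2: Δl = 3.2/cos6.2° = 3.219 m; N'_2 = 122·cos6.2° − 2·3.219 = 114.8; c'Δl = 35.09; W sinα = 13.2
Slice 3: Δl = 2.6/cos20.9° = 2.783 m; N'_3 = 110·cos20.9° − 12·2.783 = 69.4; c'Δl = 30.34; W sinα = 39.2
Slice 4: Δl = 2.4/cos34.8° = 2.923 m; N'_4 = 43·cos34.8° − 4·2.923 = 23.6; c'Δl = 31.86; W sinα = 24.5
Σc'Δl = 131.5 kN/m; ΣN' = 233.0 kN/m; ΣW sinα = 68.6 kN/m
Resisting = 131.5 + 233.0·tan25.3° = 131.5 + 110.1 = 241.7 kN/m
FS = 241.7 / 68.6 = 3.521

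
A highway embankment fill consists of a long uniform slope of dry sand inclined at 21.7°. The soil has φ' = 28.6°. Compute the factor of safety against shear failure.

FS = 1.37

For a dry cohesionless infinite slope the factor of safety is FS = tanφ' / tanβ.
FS = tan28.6° / tan21.7° = 0.5452 / 0.3979 = 1.370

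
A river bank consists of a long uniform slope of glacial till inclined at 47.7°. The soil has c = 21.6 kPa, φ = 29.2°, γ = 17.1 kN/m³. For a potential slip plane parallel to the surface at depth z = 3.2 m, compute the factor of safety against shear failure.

For an infinite slope with a slip plane parallel to the surface (no pore pressure): FS = [c + γz cos²β tanφ] / [γz sinβ cosβ].
γz = 17.1·3.2 = 54.72 kN/m²
Numerator = 21.6 + 54.72·cos²47.7°·tan29.2° = 21.6 + 54.72·0.4529·0.5589 = 35.452 kPa
Denominator = 54.72·sin47.7°·cos47.7° = 54.72·0.7396·0.6730 = 27.239 kPa
FS = 35.452 / 27.239 = 1.302

FS = 1.30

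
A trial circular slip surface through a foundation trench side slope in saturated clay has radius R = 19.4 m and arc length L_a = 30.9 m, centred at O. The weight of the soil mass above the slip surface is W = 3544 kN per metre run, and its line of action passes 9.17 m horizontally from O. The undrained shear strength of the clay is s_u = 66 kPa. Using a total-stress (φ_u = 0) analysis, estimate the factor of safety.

Taking moments about the centre O, the resisting moment is provided by the undrained shear strength acting along the arc:
M_R = s_u·L_a·R = 66·30.90·19.4 = 39564.4 kN·m/m
M_D = W·d = 3544·9.17 = 32498.5 kN·m/m
FS = M_R / M_D = 39564.4 / 32498.5 = 1.217

FS = 1.22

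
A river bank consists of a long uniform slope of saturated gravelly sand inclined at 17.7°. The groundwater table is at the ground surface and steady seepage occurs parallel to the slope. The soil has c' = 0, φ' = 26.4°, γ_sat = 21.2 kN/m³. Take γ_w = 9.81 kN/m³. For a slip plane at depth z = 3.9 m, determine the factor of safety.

FS = 0.84

With seepage parallel to the slope and the water table at the surface, the effective normal stress on the slip plane uses the buoyant unit weight γ' = γ_sat − γ_w while the driving shear stress uses γ_sat:
FS = [c' + γ' z cos²β tanφ'] / [γ_sat z sinβ cosβ]
(For c' = 0 this reduces to FS = (γ'/γ_sat)·tanφ'/tanβ.)
γ' = 21.2 − 9.81 = 11.39 kN/m³
Numerator = 0.0 + 11.39·3.9·cos²17.7°·tan26.4° = 0.0 + 11.39·3.9·0.9076·0.4964 = 20.012 kPa
Denominator = 21.2·3.9·sin17.7°·cos17.7° = 21.2·3.9·0.3040·0.9527 = 23.947 kPa
FS = 20.012 / 23.947 = 0.836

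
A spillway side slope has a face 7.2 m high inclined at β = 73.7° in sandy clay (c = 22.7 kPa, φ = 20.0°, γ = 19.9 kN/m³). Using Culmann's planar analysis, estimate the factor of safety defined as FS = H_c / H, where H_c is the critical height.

FS = 1.40

H_c = (4c/γ) · sinβ cosφ / [1 − cos(β − φ)]
    = (4·22.7/19.9) · sin73.7°·cos20.0° / [1 − cos53.7°]
    = 4.563 · 0.9019 / 0.4080 = 10.09 m
FS = H_c / H = 10.09 / 7.2 = 1.401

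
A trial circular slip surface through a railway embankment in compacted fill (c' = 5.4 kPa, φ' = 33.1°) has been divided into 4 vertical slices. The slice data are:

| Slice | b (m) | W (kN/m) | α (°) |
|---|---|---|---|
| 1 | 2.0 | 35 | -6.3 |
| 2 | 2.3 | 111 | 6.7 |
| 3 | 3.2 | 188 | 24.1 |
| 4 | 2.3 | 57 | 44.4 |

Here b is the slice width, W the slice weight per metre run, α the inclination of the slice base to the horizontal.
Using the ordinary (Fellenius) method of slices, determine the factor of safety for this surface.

Ordinary method of slices: FS = Σ[c'·Δl_i + (W_i cosα_i)·tanφ'] / Σ W_i sinα_i, with Δl_i = b_i / cosα_i.
Slice 1: Δl = 2.0/cos(-6.3°) = 2.012 m; N'_1 = 35·cos(-6.3°) = 34.8; c'Δl = 10.87; W sinα = -3.8
Slice 2: Δl = 2.3/cos6.7° = 2.316 m; N'_2 = 111·cos6.7° = 110.2; c'Δl = 12.51; W sinα = 13.0
Slice 3: Δl = 3.2/cos24.1° = 3.506 m; N'_3 = 188·cos24.1° = 171.6; c'Δl = 18.93; W sinα = 76.8
Slice 4: Δl = 2.3/cos44.4° = 3.219 m; N'_4 = 57·cos44.4° = 40.7; c'Δl = 17.38; W sinα = 39.9
Σc'Δl = 59.7 kN/m; ΣN' = 357.4 kN/m; ΣW sinα = 125.8 kN/m
Resisting = 59.7 + 357.4·tan33.1° = 59.7 + 233.0 = 292.7 kN/m
FS = 292.7 / 125.8 = 2.327

FS = 2.33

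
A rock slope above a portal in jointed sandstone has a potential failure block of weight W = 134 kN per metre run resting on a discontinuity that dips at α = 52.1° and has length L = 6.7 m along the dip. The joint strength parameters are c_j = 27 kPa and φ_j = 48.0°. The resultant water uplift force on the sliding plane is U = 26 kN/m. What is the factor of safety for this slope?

Resolving the block weight along and normal to the plane and applying the Mohr–Coulomb strength on the joint:
N' = W cosα − U = 134·cos52.1° − 26 = 56.3 kN/m
Driving force T = W sinα = 134·sin52.1° = 105.7 kN/m
Resisting force R = c_j·L + N'·tanφ_j = 27·6.7 + 56.3·tan48.0° = 180.9 + 62.5 = 243.4 kN/m
FS = R / T = 243.4 / 105.7 = 2.302

FS = 2.30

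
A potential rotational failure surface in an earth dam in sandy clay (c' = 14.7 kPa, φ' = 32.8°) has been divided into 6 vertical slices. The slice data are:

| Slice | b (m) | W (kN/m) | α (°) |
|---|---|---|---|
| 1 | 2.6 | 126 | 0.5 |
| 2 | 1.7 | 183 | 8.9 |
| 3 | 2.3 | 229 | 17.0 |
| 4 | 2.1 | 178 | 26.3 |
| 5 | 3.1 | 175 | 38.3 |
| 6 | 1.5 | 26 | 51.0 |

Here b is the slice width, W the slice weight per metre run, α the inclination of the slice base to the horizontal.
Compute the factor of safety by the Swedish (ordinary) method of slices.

FS = 2.52

Ordinary method of slices: FS = Σ[c'·Δl_i + (W_i cosα_i)·tanφ'] / Σ W_i sinα_i, with Δl_i = b_i / cosα_i.
Slice 1: Δl = 2.6/cos0.5° = 2.600 m; N'_1 = 126·cos0.5° = 126.0; c'Δl = 38.22; W sinα = 1.1
Slice 2: Δl = 1.7/cos8.9° = 1.721 m; N'_2 = 183·cos8.9° = 180.8; c'Δl = 25.29; W sinα = 28.3
Slice 3: Δl = 2.3/cos17.0° = 2.405 m; N'_3 = 229·cos17.0° = 219.0; c'Δl = 35.35; W sinα = 67.0
Slice 4: Δl = 2.1/cos26.3° = 2.342 m; N'_4 = 178·cos26.3° = 159.6; c'Δl = 34.43; W sinα = 78.9
Slice 5: Δl = 3.1/cos38.3° = 3.950 m; N'_5 = 175·cos38.3° = 137.3; c'Δl = 58.07; W sinα = 108.5
Slice 6: Δl = 1.5/cos51.0° = 2.384 m; N'_6 = 26·cos51.0° = 16.4; c'Δl = 35.04; W sinα = 20.2
Σc'Δl = 226.4 kN/m; ΣN' = 839.1 kN/m; ΣW sinα = 303.9 kN/m
Resisting = 226.4 + 839.1·tan32.8° = 226.4 + 540.7 = 767.1 kN/m
FS = 767.1 / 303.9 = 2.524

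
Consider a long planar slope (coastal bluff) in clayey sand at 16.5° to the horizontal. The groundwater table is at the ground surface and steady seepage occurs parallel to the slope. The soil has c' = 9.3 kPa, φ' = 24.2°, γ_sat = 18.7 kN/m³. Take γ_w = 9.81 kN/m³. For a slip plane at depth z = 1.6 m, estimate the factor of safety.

With seepage parallel to the slope and the water table at the surface, the effective normal stress on the slip plane uses the buoyant unit weight γ' = γ_sat − γ_w while the driving shear stress uses γ_sat:
FS = [c' + γ' z cos²β tanφ'] / [γ_sat z sinβ cosβ]
γ' = 18.7 − 9.81 = 8.89 kN/m³
Numerator = 9.3 + 8.89·1.6·cos²16.5°·tan24.2° = 9.3 + 8.89·1.6·0.9193·0.4494 = 15.177 kPa
Denominator = 18.7·1.6·sin16.5°·cos16.5° = 18.7·1.6·0.2840·0.9588 = 8.148 kPa
FS = 15.177 / 8.148 = 1.863

FS = 1.86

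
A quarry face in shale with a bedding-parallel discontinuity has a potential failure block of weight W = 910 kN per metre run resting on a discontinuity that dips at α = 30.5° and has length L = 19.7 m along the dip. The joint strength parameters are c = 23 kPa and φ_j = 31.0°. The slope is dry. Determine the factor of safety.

Resolving the block weight along and normal to the plane and applying the Mohr–Coulomb strength on the joint:
N' = W cosα = 910·cos30.5° = 784.1 kN/m
Driving force T = W sinα = 910·sin30.5° = 461.9 kN/m
Resisting force R = c·L + N'·tanφ_j = 23·19.7 + 784.1·tan31.0° = 453.1 + 471.1 = 924.2 kN/m
FS = R / T = 924.2 / 461.9 = 2.001

FS = 2.00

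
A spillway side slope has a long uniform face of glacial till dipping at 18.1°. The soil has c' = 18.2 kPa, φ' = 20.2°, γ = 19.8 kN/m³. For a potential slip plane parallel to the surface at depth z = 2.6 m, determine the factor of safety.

FS = 2.32

For an infinite slope with a slip plane parallel to the surface (no pore pressure): FS = [c' + γz cos²β tanφ'] / [γz sinβ cosβ].
γz = 19.8·2.6 = 51.48 kN/m²
Numerator = 18.2 + 51.48·cos²18.1°·tan20.2° = 18.2 + 51.48·0.9035·0.3679 = 35.313 kPa
Denominator = 51.48·sin18.1°·cos18.1° = 51.48·0.3107·0.9505 = 15.202 kPa
FS = 35.313 / 15.202 = 2.323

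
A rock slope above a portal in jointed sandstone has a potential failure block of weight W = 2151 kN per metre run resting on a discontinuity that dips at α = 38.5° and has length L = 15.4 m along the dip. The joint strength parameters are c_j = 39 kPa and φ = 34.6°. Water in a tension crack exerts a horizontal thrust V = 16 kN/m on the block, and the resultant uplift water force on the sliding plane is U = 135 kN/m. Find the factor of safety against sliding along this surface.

FS = 1.23

Resolving the block weight along and normal to the plane and applying the Mohr–Coulomb strength on the joint:
N' = W cosα − U − V sinα = 2151·cos38.5° − 135 − 16·sin38.5° = 1538.4 kN/m
Driving force T = W sinα + V cosα = 2151·sin38.5° + 16·cos38.5° = 1351.6 kN/m
Resisting force R = c_j·L + N'·tanφ = 39·15.4 + 1538.4·tan34.6° = 600.6 + 1061.3 = 1661.9 kN/m
FS = R / T = 1661.9 / 1351.6 = 1.230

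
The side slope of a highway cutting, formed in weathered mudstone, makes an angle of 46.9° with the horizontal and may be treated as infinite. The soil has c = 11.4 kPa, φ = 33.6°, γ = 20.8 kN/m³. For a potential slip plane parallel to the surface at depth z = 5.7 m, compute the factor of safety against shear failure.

FS = 0.81

For an infinite slope with a slip plane parallel to the surface (no pore pressure): FS = [c + γz cos²β tanφ] / [γz sinβ cosβ].
γz = 20.8·5.7 = 118.56 kN/m²
Numerator = 11.4 + 118.56·cos²46.9°·tan33.6° = 11.4 + 118.56·0.4669·0.6644 = 48.175 kPa
Denominator = 118.56·sin46.9°·cos46.9° = 118.56·0.7302·0.6833 = 59.150 kPa
FS = 48.175 / 59.150 = 0.814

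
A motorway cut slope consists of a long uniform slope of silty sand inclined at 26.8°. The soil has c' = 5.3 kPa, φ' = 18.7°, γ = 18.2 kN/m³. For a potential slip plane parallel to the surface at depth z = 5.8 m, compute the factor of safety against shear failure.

FS = 0.79

For an infinite slope with a slip plane parallel to the surface (no pore pressure): FS = [c' + γz cos²β tanφ'] / [γz sinβ cosβ].
γz = 18.2·5.8 = 105.56 kN/m²
Numerator = 5.3 + 105.56·cos²26.8°·tan18.7° = 5.3 + 105.56·0.7967·0.3385 = 33.766 kPa
Denominator = 105.56·sin26.8°·cos26.8° = 105.56·0.4509·0.8926 = 42.482 kPa
FS = 33.766 / 42.482 = 0.795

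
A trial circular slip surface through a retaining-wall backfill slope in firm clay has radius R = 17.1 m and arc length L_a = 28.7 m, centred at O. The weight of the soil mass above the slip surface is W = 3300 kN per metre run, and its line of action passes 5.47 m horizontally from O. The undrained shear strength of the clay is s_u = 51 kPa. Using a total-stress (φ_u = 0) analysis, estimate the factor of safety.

FS = 1.39

Taking moments about the centre O, the resisting moment is provided by the undrained shear strength acting along the arc:
M_R = s_u·L_a·R = 51·28.70·17.1 = 25029.3 kN·m/m
M_D = W·d = 3300·5.47 = 18051.0 kN·m/m
FS = M_R / M_D = 25029.3 / 18051.0 = 1.387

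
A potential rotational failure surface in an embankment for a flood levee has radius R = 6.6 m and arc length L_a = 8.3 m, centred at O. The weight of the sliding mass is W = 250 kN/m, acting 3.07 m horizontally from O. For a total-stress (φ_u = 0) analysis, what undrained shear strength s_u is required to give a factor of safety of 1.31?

s_u = 18.4 kPa

FS = s_u·L_a·R / (W·d), so s_u = FS·W·d / (L_a·R).
s_u = 1.31·250·3.07 / (8.30·6.6) = 1005.4 / 54.78 = 18.35 kPa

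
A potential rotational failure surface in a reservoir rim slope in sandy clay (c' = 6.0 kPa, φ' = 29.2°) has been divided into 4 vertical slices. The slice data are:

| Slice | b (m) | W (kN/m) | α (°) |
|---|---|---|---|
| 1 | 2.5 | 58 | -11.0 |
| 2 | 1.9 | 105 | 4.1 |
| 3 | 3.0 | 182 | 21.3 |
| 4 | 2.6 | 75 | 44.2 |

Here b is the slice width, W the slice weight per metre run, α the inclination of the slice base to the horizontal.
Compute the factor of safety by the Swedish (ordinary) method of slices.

Ordinary method of slices: FS = Σ[c'·Δl_i + (W_i cosα_i)·tanφ'] / Σ W_i sinα_i, with Δl_i = b_i / cosα_i.
Slice 1: Δl = 2.5/cos(-11.0°) = 2.547 m; N'_1 = 58·cos(-11.0°) = 56.9; c'Δl = 15.28; W sinα = -11.1
Slice 2: Δl = 1.9/cos4.1° = 1.905 m; N'_2 = 105·cos4.1° = 104.7; c'Δl = 11.43; W sinα = 7.5
Slice 3: Δl = 3.0/cos21.3° = 3.220 m; N'_3 = 182·cos21.3° = 169.6; c'Δl = 19.32; W sinα = 66.1
Slice 4: Δl = 2.6/cos44.2° = 3.627 m; N'_4 = 75·cos44.2° = 53.8; c'Δl = 21.76; W sinα = 52.3
Σc'Δl = 67.8 kN/m; ΣN' = 385.0 kN/m; ΣW sinα = 114.8 kN/m
Resisting = 67.8 + 385.0·tan29.2° = 67.8 + 215.2 = 283.0 kN/m
FS = 283.0 / 114.8 = 2.464

FS = 2.46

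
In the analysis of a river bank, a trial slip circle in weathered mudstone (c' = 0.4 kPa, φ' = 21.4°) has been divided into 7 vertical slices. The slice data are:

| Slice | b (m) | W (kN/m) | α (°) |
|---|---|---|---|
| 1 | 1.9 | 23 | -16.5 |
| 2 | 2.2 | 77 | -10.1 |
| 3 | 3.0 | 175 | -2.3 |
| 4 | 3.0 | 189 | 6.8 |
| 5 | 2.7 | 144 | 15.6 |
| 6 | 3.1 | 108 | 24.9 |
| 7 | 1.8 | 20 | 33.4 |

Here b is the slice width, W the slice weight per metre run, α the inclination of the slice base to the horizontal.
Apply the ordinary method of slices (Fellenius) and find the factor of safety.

Ordinary method of slices: FS = Σ[c'·Δl_i + (W_i cosα_i)·tanφ'] / Σ W_i sinα_i, with Δl_i = b_i / cosα_i.
Slice 1: Δl = 1.9/cos(-16.5°) = 1.982 m; N'_1 = 23·cos(-16.5°) = 22.1; c'Δl = 0.79; W sinα = -6.5
Slice 2: Δl = 2.2/cos(-10.1°) = 2.235 m; N'_2 = 77·cos(-10.1°) = 75.8; c'Δl = 0.89; W sinα = -13.5
Slice 3: Δl = 3.0/cos(-2.3°) = 3.002 m; N'_3 = 175·cos(-2.3°) = 174.9; c'Δl = 1.20; W sinα = -7.0
Slice 4: Δl = 3.0/cos6.8° = 3.021 m; N'_4 = 189·cos6.8° = 187.7; c'Δl = 1.21; W sinα = 22.4
Slice 5: Δl = 2.7/cos15.6° = 2.803 m; N'_5 = 144·cos15.6° = 138.7; c'Δl = 1.12; W sinα = 38.7
Slice 6: Δl = 3.1/cos24.9° = 3.418 m; N'_6 = 108·cos24.9° = 98.0; c'Δl = 1.37; W sinα = 45.5
Slice 7: Δl = 1.8/cos33.4° = 2.156 m; N'_7 = 20·cos33.4° = 16.7; c'Δl = 0.86; W sinα = 11.0
Σc'Δl = 7.4 kN/m; ΣN' = 713.7 kN/m; ΣW sinα = 90.5 kN/m
Resisting = 7.4 + 713.7·tan21.4° = 7.4 + 279.7 = 287.2 kN/m
FS = 287.2 / 90.5 = 3.172

FS = 3.17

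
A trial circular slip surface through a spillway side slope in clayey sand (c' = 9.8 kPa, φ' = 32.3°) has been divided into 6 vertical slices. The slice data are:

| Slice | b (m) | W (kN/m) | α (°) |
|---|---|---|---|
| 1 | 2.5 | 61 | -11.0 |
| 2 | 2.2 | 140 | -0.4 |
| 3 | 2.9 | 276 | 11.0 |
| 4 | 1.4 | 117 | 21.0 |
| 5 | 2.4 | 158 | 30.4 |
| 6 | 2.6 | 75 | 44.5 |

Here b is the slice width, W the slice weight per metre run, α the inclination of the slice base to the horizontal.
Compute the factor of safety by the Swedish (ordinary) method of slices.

FS = 2.98

Ordinary method of slices: FS = Σ[c'·Δl_i + (W_i cosα_i)·tanφ'] / Σ W_i sinα_i, with Δl_i = b_i / cosα_i.
Slice 1: Δl = 2.5/cos(-11.0°) = 2.547 m; N'_1 = 61·cos(-11.0°) = 59.9; c'Δl = 24.96; W sinα = -11.6
Slice 2: Δl = 2.2/cos(-0.4°) = 2.200 m; N'_2 = 140·cos(-0.4°) = 140.0; c'Δl = 21.56; W sinα = -1.0
Slice 3: Δl = 2.9/cos11.0° = 2.954 m; N'_3 = 276·cos11.0° = 270.9; c'Δl = 28.95; W sinα = 52.7
Slice 4: Δl = 1.4/cos21.0° = 1.500 m; N'_4 = 117·cos21.0° = 109.2; c'Δl = 14.70; W sinα = 41.9
Slice 5: Δl = 2.4/cos30.4° = 2.783 m; N'_5 = 158·cos30.4° = 136.3; c'Δl = 27.27; W sinα = 80.0
Slice 6: Δl = 2.6/cos44.5° = 3.645 m; N'_6 = 75·cos44.5° = 53.5; c'Δl = 35.72; W sinα = 52.6
Σc'Δl = 153.2 kN/m; ΣN' = 769.8 kN/m; ΣW sinα = 214.5 kN/m
Resisting = 153.2 + 769.8·tan32.3° = 153.2 + 486.7 = 639.8 kN/m
FS = 639.8 / 214.5 = 2.983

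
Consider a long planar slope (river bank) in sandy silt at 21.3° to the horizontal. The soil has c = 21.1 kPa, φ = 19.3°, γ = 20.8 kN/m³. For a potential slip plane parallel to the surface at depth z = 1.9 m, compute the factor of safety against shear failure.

For an infinite slope with a slip plane parallel to the surface (no pore pressure): FS = [c + γz cos²β tanφ] / [γz sinβ cosβ].
γz = 20.8·1.9 = 39.52 kN/m²
Numerator = 21.1 + 39.52·cos²21.3°·tan19.3° = 21.1 + 39.52·0.8680·0.3502 = 33.114 kPa
Denominator = 39.52·sin21.3°·cos21.3° = 39.52·0.3633·0.9317 = 13.375 kPa
FS = 33.114 / 13.375 = 2.476

FS = 2.48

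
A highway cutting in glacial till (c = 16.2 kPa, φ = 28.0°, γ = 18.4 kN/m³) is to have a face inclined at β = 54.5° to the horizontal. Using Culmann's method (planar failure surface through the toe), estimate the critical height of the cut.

H_c = 24.09 m

Culmann's analysis gives the critical failure plane at α_cr = (β + φ)/2 = (54.5 + 28.0)/2 = 41.2°, and the critical height
H_c = (4c/γ) · sinβ cosφ / [1 − cos(β − φ)]
    = (4·16.2/18.4) · sin54.5°·cos28.0° / [1 − cos(26.5°)]
    = 3.522 · 0.8141·0.8829 / [1 − 0.8949]
    = 3.522 · 0.7188 / 0.1051
    = 24.09 m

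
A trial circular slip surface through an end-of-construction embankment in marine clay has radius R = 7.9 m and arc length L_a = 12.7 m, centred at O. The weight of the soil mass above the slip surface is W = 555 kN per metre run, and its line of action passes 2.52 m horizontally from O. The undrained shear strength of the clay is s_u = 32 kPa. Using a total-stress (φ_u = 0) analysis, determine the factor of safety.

FS = 2.30

Taking moments about the centre O, the resisting moment is provided by the undrained shear strength acting along the arc:
M_R = s_u·L_a·R = 32·12.70·7.9 = 3210.6 kN·m/m
M_D = W·d = 555·2.52 = 1398.6 kN·m/m
FS = M_R / M_D = 3210.6 / 1398.6 = 2.296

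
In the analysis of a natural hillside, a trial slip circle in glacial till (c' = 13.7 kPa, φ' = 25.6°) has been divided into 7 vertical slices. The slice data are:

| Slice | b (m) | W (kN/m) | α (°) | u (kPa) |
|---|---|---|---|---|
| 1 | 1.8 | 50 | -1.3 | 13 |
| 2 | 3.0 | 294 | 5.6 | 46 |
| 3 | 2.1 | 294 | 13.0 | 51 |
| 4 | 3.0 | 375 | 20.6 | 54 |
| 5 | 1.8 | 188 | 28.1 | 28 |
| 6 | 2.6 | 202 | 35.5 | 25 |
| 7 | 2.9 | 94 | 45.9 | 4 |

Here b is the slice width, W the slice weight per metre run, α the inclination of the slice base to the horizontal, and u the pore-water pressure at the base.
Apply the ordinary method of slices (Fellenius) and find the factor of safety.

Ordinary method of slices: FS = Σ[c'·Δl_i + (W_i cosα_i − u_i·Δl_i)·tanφ'] / Σ W_i sinα_i, with Δl_i = b_i / cosα_i.
Slice 1: Δl = 1.8/cos(-1.3°) = 1.800 m; N'_1 = 50·cos(-1.3°) − 13·1.800 = 26.6; c'Δl = 24.67; W sinα = -1.1
Slice 2: Δl = 3.0/cos5.6° = 3.014 m; N'_2 = 294·cos5.6° − 46·3.014 = 153.9; c'Δl = 41.30; W sinα = 28.7
Slice 3: Δl = 2.1/cos13.0° = 2.155 m; N'_3 = 294·cos13.0° − 51·2.155 = 176.5; c'Δl = 29.53; W sinα = 66.1
Slice 4: Δl = 3.0/cos20.6° = 3.205 m; N'_4 = 375·cos20.6° − 54·3.205 = 178.0; c'Δl = 43.91; W sinα = 131.9
Slice 5: Δl = 1.8/cos28.1° = 2.041 m; N'_5 = 188·cos28.1° − 28·2.041 = 108.7; c'Δl = 27.96; W sinα = 88.6
Slice 6: Δl = 2.6/cos35.5° = 3.194 m; N'_6 = 202·cos35.5° − 25·3.194 = 84.6; c'Δl = 43.75; W sinα = 117.3
Slice 7: Δl = 2.9/cos45.9° = 4.167 m; N'_7 = 94·cos45.9° − 4·4.167 = 48.7; c'Δl = 57.09; W sinα = 67.5
Σc'Δl = 268.2 kN/m; ΣN' = 777.1 kN/m; ΣW sinα = 499.0 kN/m
Resisting = 268.2 + 777.1·tan25.6° = 268.2 + 372.3 = 640.5 kN/m
FS = 640.5 / 499.0 = 1.284

FS = 1.28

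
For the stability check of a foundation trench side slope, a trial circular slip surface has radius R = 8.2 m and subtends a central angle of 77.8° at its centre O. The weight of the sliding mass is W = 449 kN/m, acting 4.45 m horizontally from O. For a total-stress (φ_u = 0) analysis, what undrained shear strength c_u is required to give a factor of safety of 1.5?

c_u = 32.8 kPa

FS = c_u·L_a·R / (W·d), so c_u = FS·W·d / (L_a·R).
Arc length L_a = R·θ = 8.2·(77.8°·π/180) = 8.2·1.3579 = 11.13 m
c_u = 1.5·449·4.45 / (11.13·8.2) = 2997.1 / 91.30 = 32.83 kPa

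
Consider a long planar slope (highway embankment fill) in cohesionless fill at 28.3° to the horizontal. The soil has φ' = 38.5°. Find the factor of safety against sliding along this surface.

FS = 1.48

For a dry cohesionless infinite slope the factor of safety is FS = tanφ' / tanβ.
FS = tan38.5° / tan28.3° = 0.7954 / 0.5384 = 1.477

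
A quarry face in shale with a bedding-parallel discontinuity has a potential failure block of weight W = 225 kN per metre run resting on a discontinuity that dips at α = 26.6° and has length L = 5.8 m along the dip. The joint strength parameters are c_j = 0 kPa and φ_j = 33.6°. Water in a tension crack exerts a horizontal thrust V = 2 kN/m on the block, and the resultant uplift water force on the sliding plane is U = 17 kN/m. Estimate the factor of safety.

FS = 1.19

Resolving the block weight along and normal to the plane and applying the Mohr–Coulomb strength on the joint:
N' = W cosα − U − V sinα = 225·cos26.6° − 17 − 2·sin26.6° = 183.3 kN/m
Driving force T = W sinα + V cosα = 225·sin26.6° + 2·cos26.6° = 102.5 kN/m
Resisting force R = c_j·L + N'·tanφ_j = 0·5.8 + 183.3·tan33.6° = 0.0 + 121.8 = 121.8 kN/m
FS = R / T = 121.8 / 102.5 = 1.188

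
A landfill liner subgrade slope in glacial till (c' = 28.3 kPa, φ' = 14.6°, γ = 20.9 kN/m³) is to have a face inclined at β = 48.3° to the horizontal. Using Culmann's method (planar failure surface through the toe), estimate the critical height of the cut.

Culmann's analysis gives the critical failure plane at α_cr = (β + φ')/2 = (48.3 + 14.6)/2 = 31.4°, and the critical height
H_c = (4c'/γ) · sinβ cosφ' / [1 − cos(β − φ')]
    = (4·28.3/20.9) · sin48.3°·cos14.6° / [1 − cos(33.7°)]
    = 5.416 · 0.7466·0.9677 / [1 − 0.8320]
    = 5.416 · 0.7225 / 0.1680
    = 23.29 m

H_c = 23.29 m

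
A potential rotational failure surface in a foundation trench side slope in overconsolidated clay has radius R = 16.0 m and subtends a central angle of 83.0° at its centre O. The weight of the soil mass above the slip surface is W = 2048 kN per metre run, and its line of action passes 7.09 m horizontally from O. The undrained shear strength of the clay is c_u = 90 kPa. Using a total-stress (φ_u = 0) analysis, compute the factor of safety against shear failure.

Taking moments about the centre O, the resisting moment is provided by the undrained shear strength acting along the arc:
Arc length L_a = R·θ = 16.0·(83.0°·π/180) = 16.0·1.4486 = 23.18 m
M_R = c_u·L_a·R = 90·23.18·16.0 = 33376.3 kN·m/m
M_D = W·d = 2048·7.09 = 14520.3 kN·m/m
FS = M_R / M_D = 33376.3 / 14520.3 = 2.299

FS = 2.30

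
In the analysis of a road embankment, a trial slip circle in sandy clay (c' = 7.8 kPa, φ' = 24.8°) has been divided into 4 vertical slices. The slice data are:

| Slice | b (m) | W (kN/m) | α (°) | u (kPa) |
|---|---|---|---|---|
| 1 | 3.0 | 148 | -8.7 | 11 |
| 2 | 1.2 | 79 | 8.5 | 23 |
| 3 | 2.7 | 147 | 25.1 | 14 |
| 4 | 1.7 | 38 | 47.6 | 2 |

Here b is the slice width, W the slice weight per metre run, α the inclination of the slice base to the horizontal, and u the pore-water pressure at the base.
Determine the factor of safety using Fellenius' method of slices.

Ordinary method of slices: FS = Σ[c'·Δl_i + (W_i cosα_i − u_i·Δl_i)·tanφ'] / Σ W_i sinα_i, with Δl_i = b_i / cosα_i.
Slice 1: Δl = 3.0/cos(-8.7°) = 3.035 m; N'_1 = 148·cos(-8.7°) − 11·3.035 = 112.9; c'Δl = 23.67; W sinα = -22.4
Slice 2: Δl = 1.2/cos8.5° = 1.213 m; N'_2 = 79·cos8.5° − 23·1.213 = 50.2; c'Δl = 9.46; W sinα = 11.7
Slice 3: Δl = 2.7/cos25.1° = 2.982 m; N'_3 = 147·cos25.1° − 14·2.982 = 91.4; c'Δl = 23.26; W sinα = 62.4
Slice 4: Δl = 1.7/cos47.6° = 2.521 m; N'_4 = 38·cos47.6° − 2·2.521 = 20.6; c'Δl = 19.66; W sinα = 28.1
Σc'Δl = 76.1 kN/m; ΣN' = 275.1 kN/m; ΣW sinα = 79.7 kN/m
Resisting = 76.1 + 275.1·tan24.8° = 76.1 + 127.1 = 203.2 kN/m
FS = 203.2 / 79.7 = 2.549

FS = 2.55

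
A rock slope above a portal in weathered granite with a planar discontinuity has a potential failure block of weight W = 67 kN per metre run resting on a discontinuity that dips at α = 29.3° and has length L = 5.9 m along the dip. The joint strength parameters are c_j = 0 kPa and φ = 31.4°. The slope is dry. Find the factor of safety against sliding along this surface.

FS = 1.09

Resolving the block weight along and normal to the plane and applying the Mohr–Coulomb strength on the joint:
N' = W cosα = 67·cos29.3° = 58.4 kN/m
Driving force T = W sinα = 67·sin29.3° = 32.8 kN/m
Resisting force R = c_j·L + N'·tanφ = 0·5.9 + 58.4·tan31.4° = 0.0 + 35.7 = 35.7 kN/m
FS = R / T = 35.7 / 32.8 = 1.088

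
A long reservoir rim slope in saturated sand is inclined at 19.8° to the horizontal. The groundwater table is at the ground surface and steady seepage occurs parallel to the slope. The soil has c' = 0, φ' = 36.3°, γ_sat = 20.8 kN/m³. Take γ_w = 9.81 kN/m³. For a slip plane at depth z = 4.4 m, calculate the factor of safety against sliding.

With seepage parallel to the slope and the water table at the surface, the effective normal stress on the slip plane uses the buoyant unit weight γ' = γ_sat − γ_w while the driving shear stress uses γ_sat:
FS = [c' + γ' z cos²β tanφ'] / [γ_sat z sinβ cosβ]
(For c' = 0 this reduces to FS = (γ'/γ_sat)·tanφ'/tanβ.)
γ' = 20.8 − 9.81 = 10.99 kN/m³
Numerator = 0.0 + 10.99·4.4·cos²19.8°·tan36.3° = 0.0 + 10.99·4.4·0.8853·0.7346 = 31.445 kPa
Denominator = 20.8·4.4·sin19.8°·cos19.8° = 20.8·4.4·0.3387·0.9409 = 29.169 kPa
FS = 31.445 / 29.169 = 1.078

FS = 1.08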